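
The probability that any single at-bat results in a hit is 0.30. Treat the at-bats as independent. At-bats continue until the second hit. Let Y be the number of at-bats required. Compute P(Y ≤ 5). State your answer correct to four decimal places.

Finishing within 5 at-bats ⇔ at least 2 successes in the first 5. With X ~ Binomial(5, 0.30), P(Y ≤ 5) = 1 − P(X ≤ 1).
  k=0: C(5,0)·0.30^0·0.70^5 = 0.168070
  k=1: C(5,1)·0.30^1·0.70^4 = 0.360150
1 − 0.528220 = 0.471780

0.4718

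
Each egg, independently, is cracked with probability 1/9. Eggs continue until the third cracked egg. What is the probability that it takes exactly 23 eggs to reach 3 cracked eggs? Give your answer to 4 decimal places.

0.0300

Y = trial on which the third success occurs; negative binomial, r=3, p=0.111111.
P(Y=23) = C(22,2) · p^3 · (1−p)^20
= 231 · 0.0013717 · 0.094831 = 0.030049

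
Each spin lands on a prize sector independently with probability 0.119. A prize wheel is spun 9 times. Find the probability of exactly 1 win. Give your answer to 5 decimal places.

0.38868

X ~ Binomial(n=9, p=0.119).
P(X=1) = C(9,1) · p^1 · (1−p)^8
= 9 · 0.119 · 0.36292 = 0.3886841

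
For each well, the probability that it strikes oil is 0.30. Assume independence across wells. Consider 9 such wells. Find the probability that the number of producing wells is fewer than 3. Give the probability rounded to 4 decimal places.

X ~ Binomial(9, 0.30); P(X ≤ 2) = Σ C(9,k) p^k (1−p)^(9−k) over k:
  k=0: C(9,0)·0.30^0·0.70^9 = 0.040354
  k=1: C(9,1)·0.30^1·0.70^8 = 0.155650
  k=2: C(9,2)·0.30^2·0.70^7 = 0.266828
Total = 0.462831

0.4628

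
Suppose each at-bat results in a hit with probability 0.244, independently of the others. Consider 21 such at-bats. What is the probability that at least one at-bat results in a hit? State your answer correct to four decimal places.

0.9972

P(at least one) = 1 − P(none) = 1 − (1 − 0.244)^21
= 1 − 0.002812 = 0.997188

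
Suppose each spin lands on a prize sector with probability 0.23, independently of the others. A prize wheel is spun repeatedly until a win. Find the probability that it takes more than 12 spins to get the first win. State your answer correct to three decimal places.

Y = number of spins to the first success; geometric, p = 0.23.
P(Y > 12) = P(first 12 all fail) = (1−p)^12 = 0.04344

0.043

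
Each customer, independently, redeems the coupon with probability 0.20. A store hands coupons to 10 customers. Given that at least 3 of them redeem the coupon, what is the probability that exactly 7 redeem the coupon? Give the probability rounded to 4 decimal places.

X ~ Binomial(10, 0.20). Want P(X=7 | X≥3) = P(X=7) / P(X≥3).
P(X=7) = C(10,7)·0.20^7·0.80^3 = 0.000786
P(X≥3) = 1 − 0.107374 − 0.268435 − 0.301990 = 0.322200
Ratio = 0.000786 / 0.322200 = 0.002441

0.0024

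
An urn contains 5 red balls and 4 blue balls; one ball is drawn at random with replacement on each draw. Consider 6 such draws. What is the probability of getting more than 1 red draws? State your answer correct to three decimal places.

0.934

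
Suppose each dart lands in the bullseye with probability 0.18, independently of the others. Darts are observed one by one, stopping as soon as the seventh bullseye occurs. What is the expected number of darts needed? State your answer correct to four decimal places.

38.8889

Y = total darts until the seventh success; negative binomial with r=7, p=0.18.
E[Y] = r / p = 7 / 0.18 = 38.888889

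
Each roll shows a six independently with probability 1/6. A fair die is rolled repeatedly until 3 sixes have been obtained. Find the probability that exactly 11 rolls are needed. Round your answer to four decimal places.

0.0485

Y = trial on which the third success occurs; negative binomial, r=3, p=0.166667.
P(Y=11) = C(10,2) · p^3 · (1−p)^8
= 45 · 0.0046296 · 0.23257 = 0.048452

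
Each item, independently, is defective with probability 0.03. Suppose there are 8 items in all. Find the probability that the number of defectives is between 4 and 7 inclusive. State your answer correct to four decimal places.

0.0001

X ~ Binomial(8, 0.03); P(4 ≤ X ≤ 7) = Σ C(8,k) p^k (1−p)^(8−k) over k:
  k=4: C(8,4)·0.03^4·0.97^4 = 0.000050
  k=5: C(8,5)·0.03^5·0.97^3 = 0.000001
  k=6: C(8,6)·0.03^6·0.97^2 = 0.000000
  k=7: C(8,7)·0.03^7·0.97^1 = 0.000000
Total = 0.000051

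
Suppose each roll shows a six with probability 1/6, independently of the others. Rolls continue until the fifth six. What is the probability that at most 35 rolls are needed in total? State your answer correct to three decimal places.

Finishing within 35 rolls ⇔ at least 5 successes in the first 35. With X ~ Binomial(35, 0.166667), P(Y ≤ 35) = 1 − P(X ≤ 4).
  k=0: C(35,0)·0.166667^0·0.833333^35 = 0.00169
  k=1: C(35,1)·0.166667^1·0.833333^34 = 0.01185
  k=2: C(35,2)·0.166667^2·0.833333^33 = 0.04029
  k=3: C(35,3)·0.166667^3·0.833333^32 = 0.08865
  k=4: C(35,4)·0.166667^4·0.833333^31 = 0.14183
1 − 0.28432 = 0.71568

0.716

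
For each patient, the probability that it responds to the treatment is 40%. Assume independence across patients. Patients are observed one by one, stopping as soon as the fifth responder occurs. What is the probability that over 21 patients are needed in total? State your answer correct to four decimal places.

0.0370

Needing more than 21 patients ⇔ fewer than 5 successes in the first 21. With X ~ Binomial(21, 0.40), P(Y > 21) = P(X ≤ 4).
  k=0: C(21,0)·0.40^0·0.60^21 = 0.000022
  k=1: C(21,1)·0.40^1·0.60^20 = 0.000307
  k=2: C(21,2)·0.40^2·0.60^19 = 0.002047
  k=3: C(21,3)·0.40^3·0.60^18 = 0.008645
  k=4: C(21,4)·0.40^4·0.60^17 = 0.025934
P(X ≤ 4) = 0.036956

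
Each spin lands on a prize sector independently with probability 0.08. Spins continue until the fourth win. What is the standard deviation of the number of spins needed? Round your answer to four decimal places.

23.9792

Y = total spins until the fourth success; negative binomial with r=4, p=0.08.
SD(Y) = √[r(1−p)/p²] = √(575.000000) = 23.979158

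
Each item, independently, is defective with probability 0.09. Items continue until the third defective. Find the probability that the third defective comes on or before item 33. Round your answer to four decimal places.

Finishing within 33 items ⇔ at least 3 successes in the first 33. With X ~ Binomial(33, 0.09), P(Y ≤ 33) = 1 − P(X ≤ 2).
  k=0: C(33,0)·0.09^0·0.91^33 = 0.044501
  k=1: C(33,1)·0.09^1·0.91^32 = 0.145238
  k=2: C(33,2)·0.09^2·0.91^31 = 0.229828
1 − 0.419566 = 0.580434

0.5804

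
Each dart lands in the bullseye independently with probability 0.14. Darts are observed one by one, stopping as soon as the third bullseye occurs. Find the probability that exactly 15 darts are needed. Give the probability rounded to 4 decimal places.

0.0409

Y = trial on which the third success occurs; negative binomial, r=3, p=0.14.
P(Y=15) = C(14,2) · p^3 · (1−p)^12
= 91 · 0.002744 · 0.16367 = 0.040870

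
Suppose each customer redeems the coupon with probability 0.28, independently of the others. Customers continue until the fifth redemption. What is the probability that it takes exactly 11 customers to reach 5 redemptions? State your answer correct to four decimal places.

0.0504

Y = trial on which the fifth success occurs; negative binomial, r=5, p=0.28.
P(Y=11) = C(10,4) · p^5 · (1−p)^6
= 210 · 0.001721 · 0.13931 = 0.050351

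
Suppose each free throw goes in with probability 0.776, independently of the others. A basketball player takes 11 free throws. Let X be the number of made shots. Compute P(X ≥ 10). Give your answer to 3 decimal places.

0.257

X ~ Binomial(11, 0.776); P(X ≥ 10) = Σ C(11,k) p^k (1−p)^(11−k) over k:
  k=10: C(11,10)·0.776^10·0.224^1 = 0.19510
  k=11: C(11,11)·0.776^11·0.224^0 = 0.06144
Total = 0.25654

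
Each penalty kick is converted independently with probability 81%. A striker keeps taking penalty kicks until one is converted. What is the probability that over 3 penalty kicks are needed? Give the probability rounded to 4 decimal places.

Y = number of penalty kicks to the first success; geometric, p = 0.81.
P(Y > 3) = P(first 3 all fail) = (1−p)^3 = 0.006859

0.0069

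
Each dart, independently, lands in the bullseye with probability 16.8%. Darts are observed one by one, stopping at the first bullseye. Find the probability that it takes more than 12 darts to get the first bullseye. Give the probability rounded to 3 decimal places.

Y = number of darts to the first success; geometric, p = 0.168.
P(Y > 12) = P(first 12 all fail) = (1−p)^12 = 0.11002

0.110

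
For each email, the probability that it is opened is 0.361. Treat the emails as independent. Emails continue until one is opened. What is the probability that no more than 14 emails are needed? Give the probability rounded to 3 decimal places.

0.998

Y = number of emails to the first success; geometric, p = 0.361.
P(Y ≤ 14) = 1 − (1−p)^14 = 1 − 0.00189 = 0.99811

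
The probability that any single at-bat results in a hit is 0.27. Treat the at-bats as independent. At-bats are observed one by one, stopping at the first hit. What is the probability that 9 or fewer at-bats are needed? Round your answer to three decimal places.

Y = number of at-bats to the first success; geometric, p = 0.27.
P(Y ≤ 9) = 1 − (1−p)^9 = 1 − 0.05887 = 0.94113

0.941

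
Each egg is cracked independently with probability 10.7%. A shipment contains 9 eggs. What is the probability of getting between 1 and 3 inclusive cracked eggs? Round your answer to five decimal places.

X ~ Binomial(9, 0.107); P(1 ≤ X ≤ 3) = Σ C(9,k) p^k (1−p)^(9−k) over k:
  k=1: C(9,1)·0.107^1·0.893^8 = 0.3894377
  k=2: C(9,2)·0.107^2·0.893^7 = 0.1866510
  k=3: C(9,3)·0.107^3·0.893^6 = 0.0521842
Total = 0.6282729

0.62827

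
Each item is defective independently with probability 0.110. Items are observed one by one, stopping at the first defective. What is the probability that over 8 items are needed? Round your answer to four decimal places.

0.3937

Y = number of items to the first success; geometric, p = 0.11.
P(Y > 8) = P(first 8 all fail) = (1−p)^8 = 0.393659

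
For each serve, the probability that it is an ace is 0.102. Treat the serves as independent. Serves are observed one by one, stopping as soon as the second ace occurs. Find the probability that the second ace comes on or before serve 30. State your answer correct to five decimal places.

0.82522

Finishing within 30 serves ⇔ at least 2 successes in the first 30. With X ~ Binomial(30, 0.102), P(Y ≤ 30) = 1 − P(X ≤ 1).
  k=0: C(30,0)·0.102^0·0.898^30 = 0.0396543
  k=1: C(30,1)·0.102^1·0.898^29 = 0.1351248
1 − 0.1747791 = 0.8252209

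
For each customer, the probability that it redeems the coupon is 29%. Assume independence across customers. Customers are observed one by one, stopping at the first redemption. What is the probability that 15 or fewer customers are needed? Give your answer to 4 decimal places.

Y = number of customers to the first success; geometric, p = 0.29.
P(Y ≤ 15) = 1 − (1−p)^15 = 1 − 0.005873 = 0.994127

0.9941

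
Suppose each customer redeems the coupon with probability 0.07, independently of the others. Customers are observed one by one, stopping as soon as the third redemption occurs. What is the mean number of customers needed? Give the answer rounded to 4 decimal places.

Y = total customers until the third success; negative binomial with r=3, p=0.07.
E[Y] = r / p = 3 / 0.07 = 42.857143

42.8571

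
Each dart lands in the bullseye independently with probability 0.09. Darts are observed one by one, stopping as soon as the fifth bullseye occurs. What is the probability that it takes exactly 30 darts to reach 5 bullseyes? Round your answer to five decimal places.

0.01327

Y = trial on which the fifth success occurs; negative binomial, r=5, p=0.09.
P(Y=30) = C(29,4) · p^5 · (1−p)^25
= 23751 · 5.9049e-06 · 0.094631 = 0.0132718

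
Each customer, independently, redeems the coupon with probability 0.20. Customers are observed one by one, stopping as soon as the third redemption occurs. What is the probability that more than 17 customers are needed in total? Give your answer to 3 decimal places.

0.310

Needing more than 17 customers ⇔ fewer than 3 successes in the first 17. With X ~ Binomial(17, 0.20), P(Y > 17) = P(X ≤ 2).
  k=0: C(17,0)·0.20^0·0.80^17 = 0.02252
  k=1: C(17,1)·0.20^1·0.80^16 = 0.09570
  k=2: C(17,2)·0.20^2·0.80^15 = 0.19140
P(X ≤ 2) = 0.30962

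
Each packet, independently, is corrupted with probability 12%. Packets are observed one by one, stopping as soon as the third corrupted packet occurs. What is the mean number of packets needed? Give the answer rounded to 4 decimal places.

25.0000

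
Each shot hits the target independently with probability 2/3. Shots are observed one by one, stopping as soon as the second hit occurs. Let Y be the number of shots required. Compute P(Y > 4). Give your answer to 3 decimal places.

0.111

Needing more than 4 shots ⇔ fewer than 2 successes in the first 4. With X ~ Binomial(4, 0.666667), P(Y > 4) = P(X ≤ 1).
  k=0: C(4,0)·0.666667^0·0.333333^4 = 0.01235
  k=1: C(4,1)·0.666667^1·0.333333^3 = 0.09877
P(X ≤ 1) = 0.11111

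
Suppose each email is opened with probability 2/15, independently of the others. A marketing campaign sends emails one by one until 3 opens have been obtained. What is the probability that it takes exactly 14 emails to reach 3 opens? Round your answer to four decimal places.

Y = trial on which the third success occurs; negative binomial, r=3, p=0.133333.
P(Y=14) = C(13,2) · p^3 · (1−p)^11
= 78 · 0.0023704 · 0.20719 = 0.038308

0.0383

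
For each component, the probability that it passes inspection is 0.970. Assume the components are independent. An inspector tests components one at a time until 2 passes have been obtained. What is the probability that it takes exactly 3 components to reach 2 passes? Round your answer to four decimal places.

0.0565

Y = trial on which the second success occurs; negative binomial, r=2, p=0.97.
P(Y=3) = C(2,1) · p^2 · (1−p)^1
= 2 · 0.9409 · 0.03 = 0.056454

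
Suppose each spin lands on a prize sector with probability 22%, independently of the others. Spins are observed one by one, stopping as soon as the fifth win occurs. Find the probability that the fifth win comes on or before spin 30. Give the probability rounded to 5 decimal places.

Finishing within 30 spins ⇔ at least 5 successes in the first 30. With X ~ Binomial(30, 0.22), P(Y ≤ 30) = 1 − P(X ≤ 4).
  k=0: C(30,0)·0.22^0·0.78^30 = 0.0005792
  k=1: C(30,1)·0.22^1·0.78^29 = 0.0049010
  k=2: C(30,2)·0.22^2·0.78^28 = 0.0200440
  k=3: C(30,3)·0.22^3·0.78^27 = 0.0527653
  k=4: C(30,4)·0.22^4·0.78^26 = 0.1004570
1 − 0.1787465 = 0.8212535

0.82125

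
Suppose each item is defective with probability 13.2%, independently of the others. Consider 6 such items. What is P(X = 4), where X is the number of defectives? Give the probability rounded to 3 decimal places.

X ~ Binomial(n=6, p=0.132).
P(X=4) = C(6,4) · p^4 · (1−p)^2
= 15 · 0.0003036 · 0.75342 = 0.00343

0.003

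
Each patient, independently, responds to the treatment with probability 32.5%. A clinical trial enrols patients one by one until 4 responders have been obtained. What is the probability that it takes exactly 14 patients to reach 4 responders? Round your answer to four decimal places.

0.0627

Y = trial on which the fourth success occurs; negative binomial, r=4, p=0.325.
P(Y=14) = C(13,3) · p^4 · (1−p)^10
= 286 · 0.011157 · 0.019635 = 0.062652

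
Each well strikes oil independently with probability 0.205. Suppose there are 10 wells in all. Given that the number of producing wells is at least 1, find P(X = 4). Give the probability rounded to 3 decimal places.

0.104

X ~ Binomial(10, 0.205). Want P(X=4 | X≥1) = P(X=4) / P(X≥1).
P(X=4) = C(10,4)·0.205^4·0.795^6 = 0.09363
P(X≥1) = 1 − 0.10085 = 0.89915
Ratio = 0.09363 / 0.89915 = 0.10414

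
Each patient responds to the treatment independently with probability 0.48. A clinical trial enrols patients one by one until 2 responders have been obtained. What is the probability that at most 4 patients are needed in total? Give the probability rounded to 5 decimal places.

Finishing within 4 patients ⇔ at least 2 successes in the first 4. With X ~ Binomial(4, 0.48), P(Y ≤ 4) = 1 − P(X ≤ 1).
  k=0: C(4,0)·0.48^0·0.52^4 = 0.0731162
  k=1: C(4,1)·0.48^1·0.52^3 = 0.2699674
1 − 0.3430835 = 0.6569165

0.65692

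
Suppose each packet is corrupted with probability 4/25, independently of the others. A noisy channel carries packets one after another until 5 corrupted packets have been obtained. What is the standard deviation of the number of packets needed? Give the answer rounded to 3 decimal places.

12.809

Y = total packets until the fifth success; negative binomial with r=5, p=0.16.
SD(Y) = √[r(1−p)/p²] = √(164.06250) = 12.80869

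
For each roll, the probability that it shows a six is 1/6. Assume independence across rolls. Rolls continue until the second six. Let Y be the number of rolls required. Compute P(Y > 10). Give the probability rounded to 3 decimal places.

Needing more than 10 rolls ⇔ fewer than 2 successes in the first 10. With X ~ Binomial(10, 0.166667), P(Y > 10) = P(X ≤ 1).
  k=0: C(10,0)·0.166667^0·0.833333^10 = 0.16151
  k=1: C(10,1)·0.166667^1·0.833333^9 = 0.32301
P(X ≤ 1) = 0.48452

0.485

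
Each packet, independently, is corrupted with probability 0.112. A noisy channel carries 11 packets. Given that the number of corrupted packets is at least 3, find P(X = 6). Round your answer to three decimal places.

X ~ Binomial(11, 0.112). Want P(X=6 | X≥3) = P(X=6) / P(X≥3).
P(X=6) = C(11,6)·0.112^6·0.888^5 = 0.00050
P(X≥3) = 1 − 0.27073 − 0.37561 − 0.23687 = 0.11678
Ratio = 0.00050 / 0.11678 = 0.00431

0.004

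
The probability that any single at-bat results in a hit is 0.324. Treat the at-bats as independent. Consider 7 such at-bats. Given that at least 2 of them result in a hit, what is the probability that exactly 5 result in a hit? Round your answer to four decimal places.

X ~ Binomial(7, 0.324). Want P(X=5 | X≥2) = P(X=5) / P(X≥2).
P(X=5) = C(7,5)·0.324^5·0.676^2 = 0.034264
P(X≥2) = 1 − 0.064510 − 0.216433 = 0.719057
Ratio = 0.034264 / 0.719057 = 0.047651

0.0477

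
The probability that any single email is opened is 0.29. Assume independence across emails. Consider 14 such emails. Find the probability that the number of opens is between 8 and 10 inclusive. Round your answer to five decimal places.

0.02555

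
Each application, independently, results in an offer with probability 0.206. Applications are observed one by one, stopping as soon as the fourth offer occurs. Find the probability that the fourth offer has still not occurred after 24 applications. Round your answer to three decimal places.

Needing more than 24 applications ⇔ fewer than 4 successes in the first 24. With X ~ Binomial(24, 0.206), P(Y > 24) = P(X ≤ 3).
  k=0: C(24,0)·0.206^0·0.794^24 = 0.00394
  k=1: C(24,1)·0.206^1·0.794^23 = 0.02454
  k=2: C(24,2)·0.206^2·0.794^22 = 0.07323
  k=3: C(24,3)·0.206^3·0.794^21 = 0.13933
P(X ≤ 3) = 0.24105

0.241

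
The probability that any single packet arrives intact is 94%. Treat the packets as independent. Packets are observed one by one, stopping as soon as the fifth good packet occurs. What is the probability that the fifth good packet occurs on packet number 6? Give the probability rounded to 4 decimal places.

0.2202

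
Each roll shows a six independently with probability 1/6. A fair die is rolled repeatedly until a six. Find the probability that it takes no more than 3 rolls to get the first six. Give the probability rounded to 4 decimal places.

Y = number of rolls to the first success; geometric, p = 0.166667.
P(Y ≤ 3) = 1 − (1−p)^3 = 1 − 0.578704 = 0.421296

0.4213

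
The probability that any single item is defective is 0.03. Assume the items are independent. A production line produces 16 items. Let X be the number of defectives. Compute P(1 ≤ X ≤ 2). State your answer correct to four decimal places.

0.3745

X ~ Binomial(16, 0.03); P(1 ≤ X ≤ 2) = Σ C(16,k) p^k (1−p)^(16−k) over k:
  k=1: C(16,1)·0.03^1·0.97^15 = 0.303961
  k=2: C(16,2)·0.03^2·0.97^14 = 0.070506
Total = 0.374467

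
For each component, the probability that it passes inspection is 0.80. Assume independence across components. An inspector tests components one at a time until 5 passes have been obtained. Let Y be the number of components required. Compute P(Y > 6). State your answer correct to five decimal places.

Needing more than 6 components ⇔ fewer than 5 successes in the first 6. With X ~ Binomial(6, 0.80), P(Y > 6) = P(X ≤ 4).
  k=0: C(6,0)·0.80^0·0.20^6 = 0.0000640
  k=1: C(6,1)·0.80^1·0.20^5 = 0.0015360
  k=2: C(6,2)·0.80^2·0.20^4 = 0.0153600
  k=3: C(6,3)·0.80^3·0.20^3 = 0.0819200
  k=4: C(6,4)·0.80^4·0.20^2 = 0.2457600
P(X ≤ 4) = 0.3446400

0.34464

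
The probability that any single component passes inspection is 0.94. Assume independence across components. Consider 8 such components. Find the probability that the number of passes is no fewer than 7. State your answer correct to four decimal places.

0.9208

X ~ Binomial(8, 0.94); P(X ≥ 7) = Σ C(8,k) p^k (1−p)^(8−k) over k:
  k=7: C(8,7)·0.94^7·0.06^1 = 0.311269
  k=8: C(8,8)·0.94^8·0.06^0 = 0.609569
Total = 0.920838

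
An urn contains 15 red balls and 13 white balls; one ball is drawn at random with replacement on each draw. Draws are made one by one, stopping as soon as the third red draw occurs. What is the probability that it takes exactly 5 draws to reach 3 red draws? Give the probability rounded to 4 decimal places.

0.1988

Y = trial on which the third success occurs; negative binomial, r=3, p=0.535714.
P(Y=5) = C(4,2) · p^3 · (1−p)^2
= 6 · 0.15374 · 0.21556 = 0.198848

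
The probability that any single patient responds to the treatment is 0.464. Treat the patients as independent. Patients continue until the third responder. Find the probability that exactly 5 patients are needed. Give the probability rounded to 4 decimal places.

Y = trial on which the third success occurs; negative binomial, r=3, p=0.464.
P(Y=5) = C(4,2) · p^3 · (1−p)^2
= 6 · 0.099897 · 0.2873 = 0.172201

0.1722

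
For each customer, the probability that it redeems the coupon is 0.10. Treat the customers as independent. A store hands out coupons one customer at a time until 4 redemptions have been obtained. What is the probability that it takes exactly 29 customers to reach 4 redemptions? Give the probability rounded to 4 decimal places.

Y = trial on which the fourth success occurs; negative binomial, r=4, p=0.10.
P(Y=29) = C(28,3) · p^4 · (1−p)^25
= 3276 · 0.0001 · 0.07179 = 0.023518

0.0235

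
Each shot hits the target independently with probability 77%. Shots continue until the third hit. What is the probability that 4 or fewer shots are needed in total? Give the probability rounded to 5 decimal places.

Finishing within 4 shots ⇔ at least 3 successes in the first 4. With X ~ Binomial(4, 0.77), P(Y ≤ 4) = 1 − P(X ≤ 2).
  k=0: C(4,0)·0.77^0·0.23^4 = 0.0027984
  k=1: C(4,1)·0.77^1·0.23^3 = 0.0374744
  k=2: C(4,2)·0.77^2·0.23^2 = 0.1881865
1 − 0.2284592 = 0.7715408

0.77154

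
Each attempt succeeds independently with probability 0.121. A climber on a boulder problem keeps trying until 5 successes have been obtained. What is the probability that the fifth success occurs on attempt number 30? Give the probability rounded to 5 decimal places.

0.02451

Y = trial on which the fifth success occurs; negative binomial, r=5, p=0.121.
P(Y=30) = C(29,4) · p^5 · (1−p)^25
= 23751 · 2.5937e-05 · 0.039785 = 0.0245093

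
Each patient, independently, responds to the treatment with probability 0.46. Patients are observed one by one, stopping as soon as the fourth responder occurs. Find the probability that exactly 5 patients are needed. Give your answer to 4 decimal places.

0.0967

Y = trial on which the fourth success occurs; negative binomial, r=4, p=0.46.
P(Y=5) = C(4,3) · p^4 · (1−p)^1
= 4 · 0.044775 · 0.54 = 0.096713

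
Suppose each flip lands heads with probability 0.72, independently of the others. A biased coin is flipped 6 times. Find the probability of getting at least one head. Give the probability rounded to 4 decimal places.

0.9995

P(at least one) = 1 − P(none) = 1 − (1 − 0.72)^6
= 1 − 0.000482 = 0.999518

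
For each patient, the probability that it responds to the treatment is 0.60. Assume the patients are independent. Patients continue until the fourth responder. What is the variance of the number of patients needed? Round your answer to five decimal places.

Y = total patients until the fourth success; negative binomial with r=4, p=0.60.
Var(Y) = r(1−p)/p² = 4·0.40 / 0.60² = 4.4444444

4.44444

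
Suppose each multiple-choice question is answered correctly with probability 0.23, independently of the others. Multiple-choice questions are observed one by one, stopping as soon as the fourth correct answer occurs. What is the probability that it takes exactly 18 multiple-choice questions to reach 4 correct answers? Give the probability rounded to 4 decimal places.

Y = trial on which the fourth success occurs; negative binomial, r=4, p=0.23.
P(Y=18) = C(17,3) · p^4 · (1−p)^14
= 680 · 0.0027984 · 0.025756 = 0.049011

0.0490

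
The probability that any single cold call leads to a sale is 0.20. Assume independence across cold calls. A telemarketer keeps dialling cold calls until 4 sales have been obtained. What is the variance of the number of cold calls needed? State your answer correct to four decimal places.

80.0000

Y = total cold calls until the fourth success; negative binomial with r=4, p=0.20.
Var(Y) = r(1−p)/p² = 4·0.80 / 0.20² = 80.000000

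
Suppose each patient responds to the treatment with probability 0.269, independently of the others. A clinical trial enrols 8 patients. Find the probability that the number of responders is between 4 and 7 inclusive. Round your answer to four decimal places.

0.1417

X ~ Binomial(8, 0.269); P(4 ≤ X ≤ 7) = Σ C(8,k) p^k (1−p)^(8−k) over k:
  k=4: C(8,4)·0.269^4·0.731^4 = 0.104659
  k=5: C(8,5)·0.269^5·0.731^3 = 0.030811
  k=6: C(8,6)·0.269^6·0.731^2 = 0.005669
  k=7: C(8,7)·0.269^7·0.731^1 = 0.000596
Total = 0.141735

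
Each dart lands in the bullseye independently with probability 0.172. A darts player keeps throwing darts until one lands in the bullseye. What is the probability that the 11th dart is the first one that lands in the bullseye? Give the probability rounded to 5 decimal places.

0.02605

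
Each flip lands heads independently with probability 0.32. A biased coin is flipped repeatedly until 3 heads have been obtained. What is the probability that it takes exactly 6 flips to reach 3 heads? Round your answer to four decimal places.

0.1030

Y = trial on which the third success occurs; negative binomial, r=3, p=0.32.
P(Y=6) = C(5,2) · p^3 · (1−p)^3
= 10 · 0.032768 · 0.31443 = 0.103033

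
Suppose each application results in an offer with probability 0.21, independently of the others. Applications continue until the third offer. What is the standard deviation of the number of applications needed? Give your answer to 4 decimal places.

Y = total applications until the third success; negative binomial with r=3, p=0.21.
SD(Y) = √[r(1−p)/p²] = √(53.741497) = 7.330859

7.3309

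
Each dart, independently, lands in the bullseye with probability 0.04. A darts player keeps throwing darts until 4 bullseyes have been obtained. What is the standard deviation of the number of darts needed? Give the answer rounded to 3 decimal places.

48.990

Y = total darts until the fourth success; negative binomial with r=4, p=0.04.
SD(Y) = √[r(1−p)/p²] = √(2400.00000) = 48.98979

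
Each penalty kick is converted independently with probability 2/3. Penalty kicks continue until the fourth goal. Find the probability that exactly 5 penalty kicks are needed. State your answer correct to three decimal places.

0.263

Y = trial on which the fourth success occurs; negative binomial, r=4, p=0.666667.
P(Y=5) = C(4,3) · p^4 · (1−p)^1
= 4 · 0.19753 · 0.33333 = 0.26337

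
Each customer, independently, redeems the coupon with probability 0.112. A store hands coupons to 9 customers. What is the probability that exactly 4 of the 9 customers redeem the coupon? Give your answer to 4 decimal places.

0.0109

X ~ Binomial(n=9, p=0.112).
P(X=4) = C(9,4) · p^4 · (1−p)^5
= 126 · 0.00015735 · 0.55216 = 0.010947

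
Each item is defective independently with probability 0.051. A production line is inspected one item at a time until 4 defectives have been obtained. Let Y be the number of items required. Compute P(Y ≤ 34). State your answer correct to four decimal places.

0.0932

Finishing within 34 items ⇔ at least 4 successes in the first 34. With X ~ Binomial(34, 0.051), P(Y ≤ 34) = 1 − P(X ≤ 3).
  k=0: C(34,0)·0.051^0·0.949^34 = 0.168675
  k=1: C(34,1)·0.051^1·0.949^33 = 0.308201
  k=2: C(34,2)·0.051^2·0.949^32 = 0.273289
  k=3: C(34,3)·0.051^3·0.949^31 = 0.156659
1 − 0.906824 = 0.093176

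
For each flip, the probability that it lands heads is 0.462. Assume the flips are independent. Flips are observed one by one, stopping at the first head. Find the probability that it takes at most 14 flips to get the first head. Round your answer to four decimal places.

0.9998

Y = number of flips to the first success; geometric, p = 0.462.
P(Y ≤ 14) = 1 − (1−p)^14 = 1 − 0.000170 = 0.999830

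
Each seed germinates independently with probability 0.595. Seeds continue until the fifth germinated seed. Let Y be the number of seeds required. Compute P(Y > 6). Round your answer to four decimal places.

Needing more than 6 seeds ⇔ fewer than 5 successes in the first 6. With X ~ Binomial(6, 0.595), P(Y > 6) = P(X ≤ 4).
  k=0: C(6,0)·0.595^0·0.405^6 = 0.004413
  k=1: C(6,1)·0.595^1·0.405^5 = 0.038899
  k=2: C(6,2)·0.595^2·0.405^4 = 0.142871
  k=3: C(6,3)·0.595^3·0.405^3 = 0.279863
  k=4: C(6,4)·0.595^4·0.405^2 = 0.308368
P(X ≤ 4) = 0.774415

0.7744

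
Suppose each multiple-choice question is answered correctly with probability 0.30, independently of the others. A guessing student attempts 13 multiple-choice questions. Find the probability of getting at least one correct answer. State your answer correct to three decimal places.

P(at least one) = 1 − P(none) = 1 − (1 − 0.30)^13
= 1 − 0.00969 = 0.99031

0.990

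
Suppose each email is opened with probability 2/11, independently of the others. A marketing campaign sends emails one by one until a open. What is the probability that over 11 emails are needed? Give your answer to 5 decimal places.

Y = number of emails to the first success; geometric, p = 0.181818.
P(Y > 11) = P(first 11 all fail) = (1−p)^11 = 0.1099887

0.10999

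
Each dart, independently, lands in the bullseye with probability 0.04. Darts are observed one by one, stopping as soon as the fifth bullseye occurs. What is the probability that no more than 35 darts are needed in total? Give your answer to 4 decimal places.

Finishing within 35 darts ⇔ at least 5 successes in the first 35. With X ~ Binomial(35, 0.04), P(Y ≤ 35) = 1 − P(X ≤ 4).
  k=0: C(35,0)·0.04^0·0.96^35 = 0.239603
  k=1: C(35,1)·0.04^1·0.96^34 = 0.349422
  k=2: C(35,2)·0.04^2·0.96^33 = 0.247507
  k=3: C(35,3)·0.04^3·0.96^32 = 0.113441
  k=4: C(35,4)·0.04^4·0.96^31 = 0.037814
1 − 0.987787 = 0.012213

0.0122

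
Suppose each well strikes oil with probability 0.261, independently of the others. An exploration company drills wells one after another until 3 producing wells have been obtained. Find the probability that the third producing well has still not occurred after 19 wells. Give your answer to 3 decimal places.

0.093

Needing more than 19 wells ⇔ fewer than 3 successes in the first 19. With X ~ Binomial(19, 0.261), P(Y > 19) = P(X ≤ 2).
  k=0: C(19,0)·0.261^0·0.739^19 = 0.00319
  k=1: C(19,1)·0.261^1·0.739^18 = 0.02143
  k=2: C(19,2)·0.261^2·0.739^17 = 0.06811
P(X ≤ 2) = 0.09274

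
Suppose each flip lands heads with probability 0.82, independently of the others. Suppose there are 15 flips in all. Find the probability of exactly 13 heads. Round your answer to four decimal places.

X ~ Binomial(n=15, p=0.82).
P(X=13) = C(15,13) · p^13 · (1−p)^2
= 105 · 0.075784 · 0.0324 = 0.257819

0.2578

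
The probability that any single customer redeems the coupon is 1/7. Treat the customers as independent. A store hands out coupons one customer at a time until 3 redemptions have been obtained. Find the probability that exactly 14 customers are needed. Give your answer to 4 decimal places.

0.0417

Y = trial on which the third success occurs; negative binomial, r=3, p=0.142857.
P(Y=14) = C(13,2) · p^3 · (1−p)^11
= 78 · 0.0029155 · 0.18348 = 0.041724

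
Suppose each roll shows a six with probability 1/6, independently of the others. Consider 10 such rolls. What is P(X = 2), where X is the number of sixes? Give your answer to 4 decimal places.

0.2907

X ~ Binomial(n=10, p=0.166667).
P(X=2) = C(10,2) · p^2 · (1−p)^8
= 45 · 0.027778 · 0.23257 = 0.290710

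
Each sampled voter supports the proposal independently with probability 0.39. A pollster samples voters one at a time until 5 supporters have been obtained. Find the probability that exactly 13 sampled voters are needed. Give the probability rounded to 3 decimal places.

Y = trial on which the fifth success occurs; negative binomial, r=5, p=0.39.
P(Y=13) = C(12,4) · p^5 · (1−p)^8
= 495 · 0.0090224 · 0.019171 = 0.08562

0.086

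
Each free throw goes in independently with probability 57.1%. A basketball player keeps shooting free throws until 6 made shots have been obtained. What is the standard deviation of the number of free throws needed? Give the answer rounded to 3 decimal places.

Y = total free throws until the sixth success; negative binomial with r=6, p=0.571.
SD(Y) = √[r(1−p)/p²] = √(7.89471) = 2.80975

2.810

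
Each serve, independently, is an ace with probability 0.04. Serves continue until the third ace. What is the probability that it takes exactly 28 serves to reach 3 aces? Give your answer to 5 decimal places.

0.00810

Y = trial on which the third success occurs; negative binomial, r=3, p=0.04.
P(Y=28) = C(27,2) · p^3 · (1−p)^25
= 351 · 6.4e-05 · 0.3604 = 0.0080960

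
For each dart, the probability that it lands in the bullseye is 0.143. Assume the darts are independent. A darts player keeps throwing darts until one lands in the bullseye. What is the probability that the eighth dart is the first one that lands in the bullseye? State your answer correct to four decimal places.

Geometric (trials to first success), p = 0.143.
P(Y = 8) = (1−p)^7 · p = 0.33952 · 0.143 = 0.048551

0.0486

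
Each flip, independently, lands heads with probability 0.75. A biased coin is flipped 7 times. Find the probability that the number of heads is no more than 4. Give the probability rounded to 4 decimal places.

X ~ Binomial(7, 0.75); P(X ≤ 4) = Σ C(7,k) p^k (1−p)^(7−k) over k:
  k=0: C(7,0)·0.75^0·0.25^7 = 0.000061
  k=1: C(7,1)·0.75^1·0.25^6 = 0.001282
  k=2: C(7,2)·0.75^2·0.25^5 = 0.011536
  k=3: C(7,3)·0.75^3·0.25^4 = 0.057678
  k=4: C(7,4)·0.75^4·0.25^3 = 0.173035
Total = 0.243591

0.2436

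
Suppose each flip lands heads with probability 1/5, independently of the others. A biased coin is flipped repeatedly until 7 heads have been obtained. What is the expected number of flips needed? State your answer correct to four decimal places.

35.0000

Y = total flips until the seventh success; negative binomial with r=7, p=0.20.
E[Y] = r / p = 7 / 0.20 = 35.000000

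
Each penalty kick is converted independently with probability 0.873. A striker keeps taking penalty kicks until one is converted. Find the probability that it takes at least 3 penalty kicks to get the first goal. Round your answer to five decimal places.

Y = number of penalty kicks to the first success; geometric, p = 0.873.
P(Y > 2) = P(first 2 all fail) = (1−p)^2 = 0.0161290

0.01613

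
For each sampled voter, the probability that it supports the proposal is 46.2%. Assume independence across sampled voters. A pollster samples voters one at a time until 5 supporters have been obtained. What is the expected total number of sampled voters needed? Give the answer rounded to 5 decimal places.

10.82251

Y = total sampled voters until the fifth success; negative binomial with r=5, p=0.462.
E[Y] = r / p = 5 / 0.462 = 10.8225108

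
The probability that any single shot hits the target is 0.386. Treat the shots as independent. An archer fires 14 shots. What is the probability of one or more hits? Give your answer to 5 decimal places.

0.99892

P(at least one) = 1 − P(none) = 1 − (1 − 0.386)^14
= 1 − 0.0010823 = 0.9989177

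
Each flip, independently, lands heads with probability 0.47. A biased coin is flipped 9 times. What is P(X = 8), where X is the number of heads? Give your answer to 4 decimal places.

X ~ Binomial(n=9, p=0.47).
P(X=8) = C(9,8) · p^8 · (1−p)^1
= 9 · 0.0023811 · 0.53 = 0.011358

0.0114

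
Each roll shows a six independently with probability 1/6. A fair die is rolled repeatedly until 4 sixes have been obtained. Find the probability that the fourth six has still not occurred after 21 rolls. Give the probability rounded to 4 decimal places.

0.5269

Needing more than 21 rolls ⇔ fewer than 4 successes in the first 21. With X ~ Binomial(21, 0.166667), P(Y > 21) = P(X ≤ 3).
  k=0: C(21,0)·0.166667^0·0.833333^21 = 0.021737
  k=1: C(21,1)·0.166667^1·0.833333^20 = 0.091294
  k=2: C(21,2)·0.166667^2·0.833333^19 = 0.182588
  k=3: C(21,3)·0.166667^3·0.833333^18 = 0.231279
P(X ≤ 3) = 0.526898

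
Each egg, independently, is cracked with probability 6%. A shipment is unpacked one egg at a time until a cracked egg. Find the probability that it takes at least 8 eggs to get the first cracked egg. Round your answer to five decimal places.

Y = number of eggs to the first success; geometric, p = 0.06.
P(Y > 7) = P(first 7 all fail) = (1−p)^7 = 0.6484776

0.64848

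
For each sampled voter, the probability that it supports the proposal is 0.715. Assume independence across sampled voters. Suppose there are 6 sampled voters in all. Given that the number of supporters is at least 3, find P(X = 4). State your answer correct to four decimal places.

0.3385

X ~ Binomial(6, 0.715). Want P(X=4 | X≥3) = P(X=4) / P(X≥3).
P(X=4) = C(6,4)·0.715^4·0.285^2 = 0.318424
P(X≥3) = 1 − 0.000536 − 0.008066 − 0.050592 = 0.940806
Ratio = 0.318424 / 0.940806 = 0.338458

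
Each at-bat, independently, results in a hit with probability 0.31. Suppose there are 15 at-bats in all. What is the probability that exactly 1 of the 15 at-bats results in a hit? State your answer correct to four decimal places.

0.0258

X ~ Binomial(n=15, p=0.31).
P(X=1) = C(15,1) · p^1 · (1−p)^14
= 15 · 0.31 · 0.0055448 = 0.025783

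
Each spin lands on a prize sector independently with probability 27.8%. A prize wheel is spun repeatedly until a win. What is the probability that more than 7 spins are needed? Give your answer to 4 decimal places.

0.1023

Y = number of spins to the first success; geometric, p = 0.278.
P(Y > 7) = P(first 7 all fail) = (1−p)^7 = 0.102273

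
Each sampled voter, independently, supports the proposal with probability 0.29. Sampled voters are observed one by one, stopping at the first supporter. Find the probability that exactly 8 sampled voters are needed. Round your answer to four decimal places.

0.0264

Geometric (trials to first success), p = 0.29.
P(Y = 8) = (1−p)^7 · p = 0.090951 · 0.29 = 0.026376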